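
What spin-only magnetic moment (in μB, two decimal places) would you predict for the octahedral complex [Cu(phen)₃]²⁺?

1.73 μB

phen is neutral, so the +2 overall charge sits on Cu: oxidation state +2.
Group 11 minus oxidation state +2 gives a d⁹ configuration for Cu²⁺.
Configuration: t2g^6 e_g^3 → 1 unpaired electron.
μ(spin-only) = √[1(1+2)] = √3 ≈ 1.73 μB.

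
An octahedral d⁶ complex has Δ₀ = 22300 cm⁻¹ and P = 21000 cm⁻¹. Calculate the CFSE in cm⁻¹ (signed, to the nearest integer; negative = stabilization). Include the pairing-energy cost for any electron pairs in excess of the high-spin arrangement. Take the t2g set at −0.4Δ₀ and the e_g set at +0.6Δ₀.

Here Δ₀ > P (22300 > 21000), so the low-spin state is favoured.
Filling d⁶ accordingly: t2g^6 e_g^0.
Orbital CFSE = -2.4Δ₀ = -2.4 × 22300 = -53520 cm⁻¹.
Excess pairs vs high-spin: 3 − 1 = 2; pairing cost = +42000 cm⁻¹.
Net CFSE = -53520 + 42000 = -11520 cm⁻¹.

-11520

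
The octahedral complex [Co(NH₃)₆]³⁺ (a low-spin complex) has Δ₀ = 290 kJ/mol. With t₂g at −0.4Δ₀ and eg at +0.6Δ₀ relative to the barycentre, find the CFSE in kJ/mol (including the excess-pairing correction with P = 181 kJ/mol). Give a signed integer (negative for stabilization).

NH₃ is neutral, so the +3 overall charge sits on Co: oxidation state +3.
Co sits in group 9; removing 3 electrons leaves Co³⁺ with 9 − 3 = 6 d electrons.
Electron filling gives t₂g⁶ eg⁰.
CFSE(orbital) = 6×(-0.4Δ₀) + 0×(0.6Δ₀) = -2.4Δ₀; with Δ₀ = 290 kJ/mol that is -696 kJ/mol.
Pairing penalty: 3 pairs vs 1 in the high-spin reference → 2 extra × P = 362 kJ/mol.
Overall CFSE = -696 + 362 = -334 kJ/mol.

-334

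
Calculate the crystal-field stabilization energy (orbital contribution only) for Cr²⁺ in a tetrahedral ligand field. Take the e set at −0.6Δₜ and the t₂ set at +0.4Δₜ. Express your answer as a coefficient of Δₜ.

Cr sits in group 6; removing 2 electrons leaves Cr²⁺ with 6 − 2 = 4 d electrons.
With tetrahedral geometry the complex is necessarily high-spin.
Configuration: e² t₂².
CFSE = 2(-0.6Δₜ) + 2(0.4Δₜ) = -1.2Δₜ + 0.8Δₜ = -0.4Δₜ.

-0.4 Δₜ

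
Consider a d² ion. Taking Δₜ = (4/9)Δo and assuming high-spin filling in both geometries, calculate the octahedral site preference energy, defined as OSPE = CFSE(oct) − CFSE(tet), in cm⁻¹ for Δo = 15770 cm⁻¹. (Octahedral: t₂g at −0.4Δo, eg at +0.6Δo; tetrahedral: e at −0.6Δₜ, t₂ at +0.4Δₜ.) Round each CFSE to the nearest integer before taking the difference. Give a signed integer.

In an octahedral site d² (HS) is t₂g² eg⁰, giving CFSE(oct) = -0.8Δo = -12616 cm⁻¹.
In a tetrahedral site the filling is e² t₂⁰: CFSE(tet) = -1.2Δₜ = -1.2 × (4/9)(15770) = -8411 cm⁻¹.
OSPE = -12616 − (-8411) = -4205 cm⁻¹.

-4205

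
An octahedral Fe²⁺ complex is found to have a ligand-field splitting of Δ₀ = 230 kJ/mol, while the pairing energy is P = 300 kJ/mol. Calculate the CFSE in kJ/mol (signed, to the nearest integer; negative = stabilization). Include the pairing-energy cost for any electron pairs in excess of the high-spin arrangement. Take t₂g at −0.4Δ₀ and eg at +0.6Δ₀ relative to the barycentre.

-92

Fe is in group 8, so Fe²⁺ is d⁶ (8 − 2 = 6).
With Δ₀ < P the complex is high-spin.
Filling d⁶ accordingly: t₂g⁴ eg².
Orbital CFSE = -0.4Δ₀ = -0.4 × 230 = -92 kJ/mol.
High-spin has no excess pairs, so no pairing correction applies.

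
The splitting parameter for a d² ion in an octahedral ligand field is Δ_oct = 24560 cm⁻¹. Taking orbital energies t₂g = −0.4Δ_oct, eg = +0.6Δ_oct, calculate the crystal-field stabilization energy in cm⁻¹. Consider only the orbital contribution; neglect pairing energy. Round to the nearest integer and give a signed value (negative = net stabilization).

For octahedral d² the high- and low-spin configurations coincide.
Electron filling gives t₂g² eg⁰.
CFSE(orbital) = 2×(-0.4Δ_oct) + 0×(0.6Δ_oct) = -0.8Δ_oct; with Δ_oct = 24560 cm⁻¹ that is -19648 cm⁻¹.

-19648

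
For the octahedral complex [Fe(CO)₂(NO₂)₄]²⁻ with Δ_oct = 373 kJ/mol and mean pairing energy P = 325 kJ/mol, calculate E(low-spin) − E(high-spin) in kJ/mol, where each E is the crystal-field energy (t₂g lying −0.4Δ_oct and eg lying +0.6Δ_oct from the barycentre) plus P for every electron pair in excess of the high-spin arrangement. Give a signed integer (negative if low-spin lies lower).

-96

Ligand charges: 2×(+0) from CO and 4×(-1) from NO₂⁻ sum to -4; with overall charge -2, Fe is +2.
Group 8 minus oxidation state +2 gives a d⁶ configuration for Fe²⁺.
In the high-spin limit (t₂g⁴ eg²) the orbital term is -0.4Δ_oct = -149 kJ/mol, with no excess pairing.
Low-spin: t₂g⁶ eg⁰, orbital CFSE = -2.4Δ_oct = -895 kJ/mol; plus 2 excess pairs × P = +650 kJ/mol; total -245 kJ/mol.
The difference is -245 − (-149) = -96 kJ/mol, so low-spin lies lower.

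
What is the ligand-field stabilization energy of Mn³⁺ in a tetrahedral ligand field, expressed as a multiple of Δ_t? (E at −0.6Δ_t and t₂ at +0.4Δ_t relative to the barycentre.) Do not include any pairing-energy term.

-0.4 Δ_t

Mn³⁺: group 7, so d-count = 7 − 3 = 4.
With tetrahedral geometry the complex is necessarily high-spin.
Configuration: e² t₂².
CFSE = 2(-0.6Δ_t) + 2(0.4Δ_t) = -1.2Δ_t + 0.8Δ_t = -0.4Δ_t.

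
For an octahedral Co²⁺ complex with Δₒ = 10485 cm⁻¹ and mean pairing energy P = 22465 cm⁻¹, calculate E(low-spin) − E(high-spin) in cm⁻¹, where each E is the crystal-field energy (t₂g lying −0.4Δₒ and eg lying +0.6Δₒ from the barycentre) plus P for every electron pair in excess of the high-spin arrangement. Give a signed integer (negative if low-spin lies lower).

Co is in group 9, so Co²⁺ is d⁷ (9 − 2 = 7).
High-spin: t₂g⁵ eg², CFSE = -0.8Δₒ = -8388 cm⁻¹.
Low-spin t₂g⁶ eg¹ gives -1.8Δₒ = -18873 cm⁻¹, but forming 1 extra pair costs 1P = 22465 cm⁻¹, so E(LS) = -18873 + 22465 = 3592 cm⁻¹.
E(LS) − E(HS) = 3592 − (-8388) = 11980 cm⁻¹.

11980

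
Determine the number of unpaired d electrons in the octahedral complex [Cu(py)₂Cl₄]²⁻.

1

Ligand charges: 2×(+0) from py and 4×(-1) from Cl⁻ sum to -4; with overall charge -2, Cu is +2.
Group 11 minus oxidation state +2 gives a d⁹ configuration for Cu²⁺.
Configuration: t2g^6 e_g^3, giving 1 unpaired electron.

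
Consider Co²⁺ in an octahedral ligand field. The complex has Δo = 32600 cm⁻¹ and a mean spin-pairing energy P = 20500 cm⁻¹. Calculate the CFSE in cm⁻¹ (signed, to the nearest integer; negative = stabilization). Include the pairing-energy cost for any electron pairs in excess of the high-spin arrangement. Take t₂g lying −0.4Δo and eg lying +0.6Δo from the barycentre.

Group 9 minus oxidation state +2 gives a d⁷ configuration for Co²⁺.
Here Δo > P (32600 > 20500), so the low-spin state is favoured.
Configuration: t₂g⁶ eg¹.
Orbital CFSE = -1.8Δo = -1.8 × 32600 = -58680 cm⁻¹.
Excess pairs vs high-spin: 3 − 2 = 1; pairing cost = +20500 cm⁻¹.
Net CFSE = -58680 + 20500 = -38180 cm⁻¹.

-38180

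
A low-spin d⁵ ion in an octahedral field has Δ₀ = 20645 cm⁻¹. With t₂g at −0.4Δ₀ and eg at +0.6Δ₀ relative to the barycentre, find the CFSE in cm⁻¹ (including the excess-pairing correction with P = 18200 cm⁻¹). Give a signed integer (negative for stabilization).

Electron filling gives t₂g⁵ eg⁰.
CFSE(orbital) = 5×(-0.4Δ₀) + 0×(0.6Δ₀) = -2.0Δ₀; with Δ₀ = 20645 cm⁻¹ that is -41290 cm⁻¹.
High-spin d⁵ would be t₂g³ eg² with 0 pairs; low-spin has 2, so 2 excess pairs cost +2P = +36400 cm⁻¹.
Combining: -41290 + 36400 = -4890 cm⁻¹.

-4890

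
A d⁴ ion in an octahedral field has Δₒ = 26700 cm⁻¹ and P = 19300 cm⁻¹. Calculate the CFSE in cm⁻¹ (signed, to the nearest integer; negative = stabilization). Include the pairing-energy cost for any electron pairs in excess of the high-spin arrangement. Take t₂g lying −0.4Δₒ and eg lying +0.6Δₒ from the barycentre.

-23420

Δₒ > P, so pairing is preferred: the ground state is low-spin.
That gives t₂g⁴ eg⁰.
Orbital CFSE = -1.6Δₒ = -1.6 × 26700 = -42720 cm⁻¹.
Excess pairs vs high-spin: 1 − 0 = 1; pairing cost = +19300 cm⁻¹.
Net CFSE = -42720 + 19300 = -23420 cm⁻¹.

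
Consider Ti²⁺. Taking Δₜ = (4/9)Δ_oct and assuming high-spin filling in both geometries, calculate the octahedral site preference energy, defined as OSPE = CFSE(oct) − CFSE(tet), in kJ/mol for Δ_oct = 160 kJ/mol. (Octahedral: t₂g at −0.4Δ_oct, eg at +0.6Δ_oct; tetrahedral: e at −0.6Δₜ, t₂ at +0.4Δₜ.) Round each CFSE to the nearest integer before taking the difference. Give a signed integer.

Ti is in group 4, so Ti²⁺ is d² (4 − 2 = 2).
Octahedral (high-spin): t2g^2 e_g^0, CFSE = 2(−0.4) + 0(+0.6) = -0.8Δ_oct = -0.8 × 160 = -128 kJ/mol.
Tetrahedral: e^2 t2^0, CFSE = 2(−0.6) + 0(+0.4) = -1.2Δₜ = -1.2 × (4/9) × 160 = -85 kJ/mol.
OSPE = CFSE(oct) − CFSE(tet) = -128 − (-85) = -43 kJ/mol.

-43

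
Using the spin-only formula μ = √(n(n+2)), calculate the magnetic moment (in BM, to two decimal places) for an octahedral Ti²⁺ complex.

2.83 BM

Group 4 minus oxidation state +2 gives a d² configuration for Ti²⁺.
For octahedral d² the high- and low-spin configurations coincide.
Configuration: t₂g² eg⁰ → 2 unpaired electrons.
μ(spin-only) = √[2(2+2)] = √8 ≈ 2.83 BM.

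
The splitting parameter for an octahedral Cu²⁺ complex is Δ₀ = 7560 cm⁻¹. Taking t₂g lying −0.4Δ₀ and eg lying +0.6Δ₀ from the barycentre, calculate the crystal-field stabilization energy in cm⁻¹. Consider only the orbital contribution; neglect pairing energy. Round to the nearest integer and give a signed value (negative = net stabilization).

-4536

Group 11 minus oxidation state +2 gives a d⁹ configuration for Cu²⁺.
For octahedral d⁹ the high- and low-spin configurations coincide.
The d⁹ electrons fill as t₂g⁶ eg³.
Orbital CFSE = 6(-0.4) + 3(0.6) = -0.6Δ₀ = -0.6 × 7560 = -4536 cm⁻¹.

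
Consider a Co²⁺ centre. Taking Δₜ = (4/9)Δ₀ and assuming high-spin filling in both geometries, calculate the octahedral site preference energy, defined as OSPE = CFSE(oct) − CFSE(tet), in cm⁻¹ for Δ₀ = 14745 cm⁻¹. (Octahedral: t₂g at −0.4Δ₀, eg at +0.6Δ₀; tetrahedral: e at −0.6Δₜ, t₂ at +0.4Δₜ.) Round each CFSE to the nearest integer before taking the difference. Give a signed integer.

-3932

Co is in group 9, so Co²⁺ is d⁷ (9 − 2 = 7).
Octahedral (high-spin): t2g^5 e_g^2, CFSE = 5(−0.4) + 2(+0.6) = -0.8Δ₀ = -0.8 × 14745 = -11796 cm⁻¹.
Tetrahedral: e^4 t2^3, CFSE = 4(−0.6) + 3(+0.4) = -1.2Δₜ = -1.2 × (4/9) × 14745 = -7864 cm⁻¹.
Subtracting, OSPE = -11796 − (-7864) = -3932 cm⁻¹.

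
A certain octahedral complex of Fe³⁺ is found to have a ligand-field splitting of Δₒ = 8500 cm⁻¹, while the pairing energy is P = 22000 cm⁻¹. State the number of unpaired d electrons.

Fe³⁺: group 8, so d-count = 8 − 3 = 5.
Here Δₒ < P (8500 < 22000), so the high-spin state is favoured.
That gives t₂g³ eg².
Unpaired electrons: 5.

5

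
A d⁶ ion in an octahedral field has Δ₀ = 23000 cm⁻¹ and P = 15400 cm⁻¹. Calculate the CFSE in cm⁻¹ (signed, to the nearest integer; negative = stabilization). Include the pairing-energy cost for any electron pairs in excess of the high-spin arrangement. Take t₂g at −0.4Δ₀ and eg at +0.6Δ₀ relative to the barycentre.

-24400

With Δ₀ > P the complex is low-spin.
Filling d⁶ accordingly: t₂g⁶ eg⁰.
Orbital CFSE = -2.4Δ₀ = -2.4 × 23000 = -55200 cm⁻¹.
Excess pairs vs high-spin: 3 − 1 = 2; pairing cost = +30800 cm⁻¹.
Net CFSE = -55200 + 30800 = -24400 cm⁻¹.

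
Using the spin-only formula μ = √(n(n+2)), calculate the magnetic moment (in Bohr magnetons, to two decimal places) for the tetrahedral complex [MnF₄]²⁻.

Each F⁻ contributes -1; 4 × (-1) = -4. With overall charge -2, Mn is in the +2 oxidation state.
Mn sits in group 7; removing 2 electrons leaves Mn²⁺ with 7 − 2 = 5 d electrons.
Tetrahedral fields are weak (Δₜ ≈ 4/9 Δₒ), so electrons fill high-spin.
Configuration: e² t₂³ → 5 unpaired electrons.
μ(spin-only) = √[5(5+2)] = √35 ≈ 5.92 Bohr magnetons.

5.92 Bohr magnetons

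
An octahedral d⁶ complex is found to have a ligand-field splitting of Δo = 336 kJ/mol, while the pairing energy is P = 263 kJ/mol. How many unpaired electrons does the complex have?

Here Δo > P (336 > 263), so the low-spin state is favoured.
That gives t₂g⁶ eg⁰.
Unpaired electrons: 0.

0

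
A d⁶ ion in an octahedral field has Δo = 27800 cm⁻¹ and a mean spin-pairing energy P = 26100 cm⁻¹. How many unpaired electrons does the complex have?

0

Since Δo = 27800 cm⁻¹ > P = 26100 cm⁻¹, the complex adopts the low-spin configuration.
Filling d⁶ accordingly: t2g^6 e_g^0.
Unpaired electrons: 0.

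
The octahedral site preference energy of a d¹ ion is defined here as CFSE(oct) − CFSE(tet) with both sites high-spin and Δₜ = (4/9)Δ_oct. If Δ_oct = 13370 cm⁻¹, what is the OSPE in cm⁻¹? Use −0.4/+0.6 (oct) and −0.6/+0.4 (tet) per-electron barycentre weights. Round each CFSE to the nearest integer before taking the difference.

In an octahedral site d¹ (HS) is t₂g¹ eg⁰, giving CFSE(oct) = -0.4Δ_oct = -5348 cm⁻¹.
In a tetrahedral site the filling is e¹ t₂⁰: CFSE(tet) = -0.6Δₜ = -0.6 × (4/9)(13370) = -3565 cm⁻¹.
OSPE = CFSE(oct) − CFSE(tet) = -5348 − (-3565) = -1783 cm⁻¹.

-1783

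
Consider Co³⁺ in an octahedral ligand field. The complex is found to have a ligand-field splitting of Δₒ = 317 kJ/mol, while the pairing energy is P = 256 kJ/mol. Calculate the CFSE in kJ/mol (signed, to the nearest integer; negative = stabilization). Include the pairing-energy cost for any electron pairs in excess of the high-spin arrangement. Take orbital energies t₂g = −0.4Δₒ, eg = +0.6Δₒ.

Group 9 minus oxidation state +3 gives a d⁶ configuration for Co³⁺.
Here Δₒ > P (317 > 256), so the low-spin state is favoured.
Configuration: t₂g⁶ eg⁰.
Orbital CFSE = -2.4Δₒ = -2.4 × 317 = -761 kJ/mol.
Excess pairs vs high-spin: 3 − 1 = 2; pairing cost = +512 kJ/mol.
Net CFSE = -761 + 512 = -249 kJ/mol.

-249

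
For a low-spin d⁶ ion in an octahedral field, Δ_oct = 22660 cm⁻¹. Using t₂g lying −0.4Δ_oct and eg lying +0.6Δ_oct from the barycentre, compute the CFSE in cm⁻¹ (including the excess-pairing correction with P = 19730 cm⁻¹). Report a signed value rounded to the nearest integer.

Electron filling gives t₂g⁶ eg⁰.
CFSE(orbital) = 6×(-0.4Δ_oct) + 0×(0.6Δ_oct) = -2.4Δ_oct; with Δ_oct = 22660 cm⁻¹ that is -54384 cm⁻¹.
Relative to high-spin t₂g⁴ eg² (1 paired), the low-spin configuration has 2 additional pairs, contributing +2 × 19730 = +39460 cm⁻¹.
Overall CFSE = -54384 + 39460 = -14924 cm⁻¹.

-14924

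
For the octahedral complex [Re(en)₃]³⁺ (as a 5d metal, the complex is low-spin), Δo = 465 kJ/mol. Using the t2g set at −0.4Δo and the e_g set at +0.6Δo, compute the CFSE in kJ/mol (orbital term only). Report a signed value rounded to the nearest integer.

-744

en is neutral, so the +3 overall charge sits on Re: oxidation state +3.
Group 7 minus oxidation state +3 gives a d⁴ configuration for Re³⁺.
Electron filling gives t2g^4 e_g^0.
The orbital stabilization is -1.6Δo = -1.6 × 465 = -744 kJ/mol.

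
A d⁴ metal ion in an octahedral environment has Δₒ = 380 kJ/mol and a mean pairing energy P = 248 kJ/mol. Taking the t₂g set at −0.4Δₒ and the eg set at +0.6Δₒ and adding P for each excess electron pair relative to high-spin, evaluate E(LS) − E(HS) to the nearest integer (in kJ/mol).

High-spin d⁴ fills as t₂g³ eg¹ with CFSE 3(−0.4) + 1(+0.6) = -0.6Δₒ = -228 kJ/mol.
For low-spin the configuration is t₂g⁴ eg⁰: orbital energy -1.6 × 380 = -608 kJ/mol, and 1 additional pair relative to high-spin adds 248 kJ/mol, giving -360 kJ/mol.
Thus E(LS) − E(HS) = -132 kJ/mol.

-132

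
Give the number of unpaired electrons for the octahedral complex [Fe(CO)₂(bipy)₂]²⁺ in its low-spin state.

Ligand charges: 2×(+0) from CO and 2×(+0) from bipy sum to +0; with overall charge +2, Fe is +2.
Fe²⁺: group 8, so d-count = 8 − 2 = 6.
Configuration: t2g^6 e_g^0, giving 0 unpaired electrons.

0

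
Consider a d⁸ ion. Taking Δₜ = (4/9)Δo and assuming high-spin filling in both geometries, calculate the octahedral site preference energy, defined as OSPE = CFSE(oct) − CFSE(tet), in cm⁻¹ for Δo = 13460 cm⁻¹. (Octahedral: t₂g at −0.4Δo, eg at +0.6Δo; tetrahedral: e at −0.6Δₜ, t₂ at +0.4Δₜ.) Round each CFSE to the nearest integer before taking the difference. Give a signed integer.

-11366

Octahedral high-spin t2g^6 e_g^2: CFSE = -1.2 × 13460 = -16152 cm⁻¹.
In a tetrahedral site the filling is e^4 t2^4: CFSE(tet) = -0.8Δₜ = -0.8 × (4/9)(13460) = -4786 cm⁻¹.
OSPE = -16152 − (-4786) = -11366 cm⁻¹.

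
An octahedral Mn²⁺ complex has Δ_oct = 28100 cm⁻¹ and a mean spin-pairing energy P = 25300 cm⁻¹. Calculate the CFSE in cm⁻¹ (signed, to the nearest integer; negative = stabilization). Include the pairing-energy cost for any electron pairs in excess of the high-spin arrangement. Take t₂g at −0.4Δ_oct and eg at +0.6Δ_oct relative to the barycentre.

Mn is in group 7, so Mn²⁺ is d⁵ (7 − 2 = 5).
Since Δ_oct = 28100 cm⁻¹ > P = 25300 cm⁻¹, the complex adopts the low-spin configuration.
Filling d⁵ accordingly: t₂g⁵ eg⁰.
Orbital CFSE = -2.0Δ_oct = -2.0 × 28100 = -56200 cm⁻¹.
Excess pairs vs high-spin: 2 − 0 = 2; pairing cost = +50600 cm⁻¹.
Net CFSE = -56200 + 50600 = -5600 cm⁻¹.

-5600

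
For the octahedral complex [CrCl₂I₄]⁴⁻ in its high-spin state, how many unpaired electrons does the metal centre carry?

Ligand charges: 2×(-1) from Cl⁻ and 4×(-1) from I⁻ sum to -6; with overall charge -4, Cr is +2.
Group 6 minus oxidation state +2 gives a d⁴ configuration for Cr²⁺.
Configuration: t₂g³ eg¹, giving 4 unpaired electrons.

4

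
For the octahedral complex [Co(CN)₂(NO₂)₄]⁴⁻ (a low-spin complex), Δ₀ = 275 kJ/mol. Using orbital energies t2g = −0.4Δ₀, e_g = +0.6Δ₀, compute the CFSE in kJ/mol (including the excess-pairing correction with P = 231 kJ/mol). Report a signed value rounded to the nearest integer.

Ligand charges: 2×(-1) from CN⁻ and 4×(-1) from NO₂⁻ sum to -6; with overall charge -4, Co is +2.
Group 9 minus oxidation state +2 gives a d⁷ configuration for Co²⁺.
Configuration: t2g^6 e_g^1.
The orbital stabilization is -1.8Δ₀ = -1.8 × 275 = -495 kJ/mol.
Relative to high-spin t2g^5 e_g^2 (2 paired), the low-spin configuration has 1 additional pair, contributing +1 × 231 = +231 kJ/mol.
Net CFSE = -495 + 231 = -264 kJ/mol.

-264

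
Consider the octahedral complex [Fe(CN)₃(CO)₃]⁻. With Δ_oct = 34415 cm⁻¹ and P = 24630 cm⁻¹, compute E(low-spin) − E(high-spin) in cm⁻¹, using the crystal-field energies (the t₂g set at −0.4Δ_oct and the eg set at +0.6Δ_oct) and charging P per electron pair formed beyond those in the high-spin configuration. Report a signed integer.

Ligand charges: 3×(-1) from CN⁻ and 3×(+0) from CO sum to -3; with overall charge -1, Fe is +2.
Fe sits in group 8; removing 2 electrons leaves Fe²⁺ with 8 − 2 = 6 d electrons.
High-spin: t₂g⁴ eg², CFSE = -0.4Δ_oct = -13766 cm⁻¹.
Low-spin: t₂g⁶ eg⁰, orbital CFSE = -2.4Δ_oct = -82596 cm⁻¹; plus 2 excess pairs × P = +49260 cm⁻¹; total -33336 cm⁻¹.
Thus E(LS) − E(HS) = -19570 cm⁻¹.

-19570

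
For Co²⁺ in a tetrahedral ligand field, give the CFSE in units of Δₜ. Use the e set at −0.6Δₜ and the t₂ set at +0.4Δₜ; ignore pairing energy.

-1.2 Δₜ

Co sits in group 9; removing 2 electrons leaves Co²⁺ with 9 − 2 = 7 d electrons.
Tetrahedral splitting is small, so the complex is high-spin.
Configuration: e⁴ t₂³.
CFSE = 4(-0.6Δₜ) + 3(0.4Δₜ) = -2.4Δₜ + 1.2Δₜ = -1.2Δₜ.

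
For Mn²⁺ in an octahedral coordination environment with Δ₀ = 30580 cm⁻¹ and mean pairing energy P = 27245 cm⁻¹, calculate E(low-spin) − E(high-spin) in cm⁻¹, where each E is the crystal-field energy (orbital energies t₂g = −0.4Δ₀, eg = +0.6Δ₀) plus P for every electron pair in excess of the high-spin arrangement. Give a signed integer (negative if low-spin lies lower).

-6670

Mn is in group 7, so Mn²⁺ is d⁵ (7 − 2 = 5).
High-spin d⁵ fills as t₂g³ eg² with CFSE 3(−0.4) + 2(+0.6) = 0.0Δ₀ = 0 cm⁻¹.
Low-spin: t₂g⁵ eg⁰, orbital CFSE = -2.0Δ₀ = -61160 cm⁻¹; plus 2 excess pairs × P = +54490 cm⁻¹; total -6670 cm⁻¹.
The difference is -6670 − (0) = -6670 cm⁻¹, so low-spin lies lower.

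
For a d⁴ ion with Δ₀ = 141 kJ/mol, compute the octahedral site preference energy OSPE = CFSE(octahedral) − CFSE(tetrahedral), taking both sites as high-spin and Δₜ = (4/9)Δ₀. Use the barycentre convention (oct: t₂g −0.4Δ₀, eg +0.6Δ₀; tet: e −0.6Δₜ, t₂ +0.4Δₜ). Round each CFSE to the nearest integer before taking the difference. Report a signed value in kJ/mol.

Octahedral high-spin t2g^3 e_g^1: CFSE = -0.6 × 141 = -85 kJ/mol.
In a tetrahedral site the filling is e^2 t2^2: CFSE(tet) = -0.4Δₜ = -0.4 × (4/9)(141) = -25 kJ/mol.
OSPE = -85 − (-25) = -60 kJ/mol.

-60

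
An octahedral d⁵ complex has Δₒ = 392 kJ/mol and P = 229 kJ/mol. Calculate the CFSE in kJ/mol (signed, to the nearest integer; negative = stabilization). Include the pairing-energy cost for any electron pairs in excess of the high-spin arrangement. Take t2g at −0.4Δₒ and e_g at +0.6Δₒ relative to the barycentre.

Δₒ > P, so pairing is preferred: the ground state is low-spin.
Configuration: t2g^5 e_g^0.
Orbital CFSE = -2.0Δₒ = -2.0 × 392 = -784 kJ/mol.
Excess pairs vs high-spin: 2 − 0 = 2; pairing cost = +458 kJ/mol.
Net CFSE = -784 + 458 = -326 kJ/mol.

-326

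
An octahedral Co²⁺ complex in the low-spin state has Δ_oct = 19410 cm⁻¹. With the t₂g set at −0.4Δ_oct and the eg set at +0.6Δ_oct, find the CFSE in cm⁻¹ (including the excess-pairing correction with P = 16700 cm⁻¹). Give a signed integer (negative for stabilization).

Co²⁺: group 9, so d-count = 9 − 2 = 7.
Electron filling gives t₂g⁶ eg¹.
CFSE(orbital) = 6×(-0.4Δ_oct) + 1×(0.6Δ_oct) = -1.8Δ_oct; with Δ_oct = 19410 cm⁻¹ that is -34938 cm⁻¹.
Pairing penalty: 3 pairs vs 2 in the high-spin reference → 1 extra × P = 16700 cm⁻¹.
Overall CFSE = -34938 + 16700 = -18238 cm⁻¹.

-18238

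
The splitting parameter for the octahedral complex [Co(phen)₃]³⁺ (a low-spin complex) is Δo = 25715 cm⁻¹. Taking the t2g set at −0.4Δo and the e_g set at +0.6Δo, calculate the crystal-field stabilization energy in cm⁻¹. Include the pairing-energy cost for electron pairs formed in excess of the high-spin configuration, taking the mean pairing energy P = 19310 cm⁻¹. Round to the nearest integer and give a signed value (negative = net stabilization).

phen is neutral, so the +3 overall charge sits on Co: oxidation state +3.
Co³⁺: group 9, so d-count = 9 − 3 = 6.
Configuration: t2g^6 e_g^0.
The orbital stabilization is -2.4Δo = -2.4 × 25715 = -61716 cm⁻¹.
High-spin d⁶ would be t2g^4 e_g^2 with 1 pair; low-spin has 3, so 2 excess pairs cost +2P = +38620 cm⁻¹.
Overall CFSE = -61716 + 38620 = -23096 cm⁻¹.

-23096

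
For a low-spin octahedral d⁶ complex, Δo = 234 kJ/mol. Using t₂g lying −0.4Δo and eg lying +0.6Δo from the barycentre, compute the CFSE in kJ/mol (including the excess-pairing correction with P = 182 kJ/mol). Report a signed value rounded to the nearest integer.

Electron filling gives t₂g⁶ eg⁰.
Orbital CFSE = 6(-0.4) + 0(0.6) = -2.4Δo = -2.4 × 234 = -562 kJ/mol.
Relative to high-spin t₂g⁴ eg² (1 paired), the low-spin configuration has 2 additional pairs, contributing +2 × 182 = +364 kJ/mol.
Overall CFSE = -562 + 364 = -198 kJ/mol.

-198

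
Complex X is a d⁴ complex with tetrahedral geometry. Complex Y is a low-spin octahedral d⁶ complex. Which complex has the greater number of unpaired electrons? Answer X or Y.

X

X: Tetrahedral fields are weak (Δₜ ≈ 4/9 Δₒ), so electrons fill high-spin; e² t₂² → 4 unpaired.
Y: t₂g⁶ eg⁰ → 0 unpaired.
So X has more unpaired electrons.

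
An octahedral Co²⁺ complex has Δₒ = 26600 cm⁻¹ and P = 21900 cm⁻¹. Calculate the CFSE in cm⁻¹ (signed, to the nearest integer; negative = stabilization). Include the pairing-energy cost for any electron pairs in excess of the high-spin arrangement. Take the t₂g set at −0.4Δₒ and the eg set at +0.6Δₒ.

Co sits in group 9; removing 2 electrons leaves Co²⁺ with 9 − 2 = 7 d electrons.
With Δₒ > P the complex is low-spin.
That gives t₂g⁶ eg¹.
Orbital CFSE = -1.8Δₒ = -1.8 × 26600 = -47880 cm⁻¹.
Excess pairs vs high-spin: 3 − 2 = 1; pairing cost = +21900 cm⁻¹.
Net CFSE = -47880 + 21900 = -25980 cm⁻¹.

-25980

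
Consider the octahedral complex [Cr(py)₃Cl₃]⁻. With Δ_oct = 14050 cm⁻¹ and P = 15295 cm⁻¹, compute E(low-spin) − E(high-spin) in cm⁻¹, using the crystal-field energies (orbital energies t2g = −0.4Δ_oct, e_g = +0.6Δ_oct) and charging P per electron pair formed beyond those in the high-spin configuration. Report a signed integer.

Ligand charges: 3×(+0) from py and 3×(-1) from Cl⁻ sum to -3; with overall charge -1, Cr is +2.
Cr is in group 6, so Cr²⁺ is d⁴ (6 − 2 = 4).
High-spin d⁴ fills as t2g^3 e_g^1 with CFSE 3(−0.4) + 1(+0.6) = -0.6Δ_oct = -8430 cm⁻¹.
Low-spin t2g^4 e_g^0 gives -1.6Δ_oct = -22480 cm⁻¹, but forming 1 extra pair costs 1P = 15295 cm⁻¹, so E(LS) = -22480 + 15295 = -7185 cm⁻¹.
E(LS) − E(HS) = -7185 − (-8430) = 1245 cm⁻¹.

1245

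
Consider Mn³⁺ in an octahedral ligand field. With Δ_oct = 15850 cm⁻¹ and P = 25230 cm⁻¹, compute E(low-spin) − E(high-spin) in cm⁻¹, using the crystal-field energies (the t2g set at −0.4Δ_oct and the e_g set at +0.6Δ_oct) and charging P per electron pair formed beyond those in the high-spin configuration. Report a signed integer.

Mn sits in group 7; removing 3 electrons leaves Mn³⁺ with 7 − 3 = 4 d electrons.
High-spin d⁴ fills as t2g^3 e_g^1 with CFSE 3(−0.4) + 1(+0.6) = -0.6Δ_oct = -9510 cm⁻¹.
For low-spin the configuration is t2g^4 e_g^0: orbital energy -1.6 × 15850 = -25360 cm⁻¹, and 1 additional pair relative to high-spin adds 25230 cm⁻¹, giving -130 cm⁻¹.
E(LS) − E(HS) = -130 − (-9510) = 9380 cm⁻¹.

9380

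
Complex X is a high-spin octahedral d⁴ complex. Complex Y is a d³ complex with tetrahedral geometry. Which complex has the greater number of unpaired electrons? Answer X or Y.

X: t₂g³ eg¹ → 4 unpaired.
Y: Tetrahedral splitting is small, so the complex is high-spin; e² t₂¹ → 3 unpaired.
So X has more unpaired electrons.

X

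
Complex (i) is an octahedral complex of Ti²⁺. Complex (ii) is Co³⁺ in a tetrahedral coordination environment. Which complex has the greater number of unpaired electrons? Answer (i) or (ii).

(ii)

(i): Group 4 minus oxidation state +2 gives a d² configuration for Ti²⁺; For octahedral d² the high- and low-spin configurations coincide; t2g^2 e_g^0 → 2 unpaired.
(ii): Co sits in group 9; removing 3 electrons leaves Co³⁺ with 9 − 3 = 6 d electrons; Tetrahedral fields are weak (Δₜ ≈ 4/9 Δₒ), so electrons fill high-spin; e^3 t2^3 → 4 unpaired.
So (ii) has more unpaired electrons.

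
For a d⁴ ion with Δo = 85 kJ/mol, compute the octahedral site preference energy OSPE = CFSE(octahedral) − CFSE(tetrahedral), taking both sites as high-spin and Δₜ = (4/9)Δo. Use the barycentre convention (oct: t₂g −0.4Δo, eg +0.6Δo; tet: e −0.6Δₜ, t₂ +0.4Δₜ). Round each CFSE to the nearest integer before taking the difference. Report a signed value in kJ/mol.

In an octahedral site d⁴ (HS) is t2g^3 e_g^1, giving CFSE(oct) = -0.6Δo = -51 kJ/mol.
Tetrahedral: e^2 t2^2, CFSE = 2(−0.6) + 2(+0.4) = -0.4Δₜ = -0.4 × (4/9) × 85 = -15 kJ/mol.
OSPE = CFSE(oct) − CFSE(tet) = -51 − (-15) = -36 kJ/mol.

-36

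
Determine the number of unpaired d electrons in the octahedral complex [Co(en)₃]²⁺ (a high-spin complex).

en is neutral, so the +2 overall charge sits on Co: oxidation state +2.
Co sits in group 9; removing 2 electrons leaves Co²⁺ with 9 − 2 = 7 d electrons.
Configuration: t₂g⁵ eg², giving 3 unpaired electrons.

3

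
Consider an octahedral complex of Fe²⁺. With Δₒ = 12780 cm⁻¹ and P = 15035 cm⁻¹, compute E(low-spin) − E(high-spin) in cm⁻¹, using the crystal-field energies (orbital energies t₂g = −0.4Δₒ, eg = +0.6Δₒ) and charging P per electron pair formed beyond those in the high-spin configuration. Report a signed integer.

Group 8 minus oxidation state +2 gives a d⁶ configuration for Fe²⁺.
High-spin d⁶ fills as t₂g⁴ eg² with CFSE 4(−0.4) + 2(+0.6) = -0.4Δₒ = -5112 cm⁻¹.
Low-spin t₂g⁶ eg⁰ gives -2.4Δₒ = -30672 cm⁻¹, but forming 2 extra pairs costs 2P = 30070 cm⁻¹, so E(LS) = -30672 + 30070 = -602 cm⁻¹.
E(LS) − E(HS) = -602 − (-5112) = 4510 cm⁻¹.

4510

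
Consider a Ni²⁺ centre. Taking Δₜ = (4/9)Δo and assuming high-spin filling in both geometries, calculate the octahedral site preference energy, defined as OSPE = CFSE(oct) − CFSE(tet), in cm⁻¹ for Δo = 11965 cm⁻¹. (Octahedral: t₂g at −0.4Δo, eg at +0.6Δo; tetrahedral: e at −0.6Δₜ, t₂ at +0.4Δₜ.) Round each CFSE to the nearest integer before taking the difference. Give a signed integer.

-10104

Group 10 minus oxidation state +2 gives a d⁸ configuration for Ni²⁺.
Octahedral (high-spin): t₂g⁶ eg², CFSE = 6(−0.4) + 2(+0.6) = -1.2Δo = -1.2 × 11965 = -14358 cm⁻¹.
Tetrahedral: e⁴ t₂⁴, CFSE = 4(−0.6) + 4(+0.4) = -0.8Δₜ = -0.8 × (4/9) × 11965 = -4254 cm⁻¹.
OSPE = CFSE(oct) − CFSE(tet) = -14358 − (-4254) = -10104 cm⁻¹.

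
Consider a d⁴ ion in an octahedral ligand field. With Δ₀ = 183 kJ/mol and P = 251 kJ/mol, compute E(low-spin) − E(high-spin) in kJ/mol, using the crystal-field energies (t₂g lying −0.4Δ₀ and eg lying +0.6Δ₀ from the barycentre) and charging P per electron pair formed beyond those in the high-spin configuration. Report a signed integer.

68

High-spin d⁴ fills as t₂g³ eg¹ with CFSE 3(−0.4) + 1(+0.6) = -0.6Δ₀ = -110 kJ/mol.
Low-spin t₂g⁴ eg⁰ gives -1.6Δ₀ = -293 kJ/mol, but forming 1 extra pair costs 1P = 251 kJ/mol, so E(LS) = -293 + 251 = -42 kJ/mol.
The difference is -42 − (-110) = 68 kJ/mol, so high-spin lies lower.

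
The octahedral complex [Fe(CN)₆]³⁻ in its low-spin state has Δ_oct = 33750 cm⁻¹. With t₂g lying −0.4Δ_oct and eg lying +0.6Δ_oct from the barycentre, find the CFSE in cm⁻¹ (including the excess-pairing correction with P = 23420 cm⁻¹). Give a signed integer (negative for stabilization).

-20660

Each CN⁻ contributes -1; 6 × (-1) = -6. With overall charge -3, Fe is in the +3 oxidation state.
Fe sits in group 8; removing 3 electrons leaves Fe³⁺ with 8 − 3 = 5 d electrons.
Electron filling gives t₂g⁵ eg⁰.
Orbital CFSE = 5(-0.4) + 0(0.6) = -2.0Δ_oct = -2.0 × 33750 = -67500 cm⁻¹.
Pairing penalty: 2 pairs vs 0 in the high-spin reference → 2 extra × P = 46840 cm⁻¹.
Overall CFSE = -67500 + 46840 = -20660 cm⁻¹.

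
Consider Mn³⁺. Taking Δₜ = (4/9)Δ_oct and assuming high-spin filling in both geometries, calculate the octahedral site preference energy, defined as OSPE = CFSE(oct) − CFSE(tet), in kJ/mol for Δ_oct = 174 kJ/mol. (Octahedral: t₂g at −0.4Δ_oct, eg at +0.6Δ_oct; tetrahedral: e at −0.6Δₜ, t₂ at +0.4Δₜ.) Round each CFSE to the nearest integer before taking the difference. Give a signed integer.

Mn³⁺: group 7, so d-count = 7 − 3 = 4.
In an octahedral site d⁴ (HS) is t2g^3 e_g^1, giving CFSE(oct) = -0.6Δ_oct = -104 kJ/mol.
In a tetrahedral site the filling is e^2 t2^2: CFSE(tet) = -0.4Δₜ = -0.4 × (4/9)(174) = -31 kJ/mol.
Subtracting, OSPE = -104 − (-31) = -73 kJ/mol.

-73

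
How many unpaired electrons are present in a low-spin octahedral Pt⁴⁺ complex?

Pt is in group 10, so Pt⁴⁺ is d⁶ (10 − 4 = 6).
Configuration: t2g^6 e_g^0, giving 0 unpaired electrons.

0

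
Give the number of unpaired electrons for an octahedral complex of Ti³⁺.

1

Ti is in group 4, so Ti³⁺ is d¹ (4 − 3 = 1).
For octahedral d¹ the high- and low-spin configurations coincide.
Configuration: t2g^1 e_g^0, giving 1 unpaired electron.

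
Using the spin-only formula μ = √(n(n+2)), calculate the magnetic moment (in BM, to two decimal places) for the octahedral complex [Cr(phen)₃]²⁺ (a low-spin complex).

phen is neutral, so the +2 overall charge sits on Cr: oxidation state +2.
Cr²⁺: group 6, so d-count = 6 − 2 = 4.
Configuration: t₂g⁴ eg⁰ → 2 unpaired electrons.
μ(spin-only) = √[2(2+2)] = √8 ≈ 2.83 BM.

2.83 BM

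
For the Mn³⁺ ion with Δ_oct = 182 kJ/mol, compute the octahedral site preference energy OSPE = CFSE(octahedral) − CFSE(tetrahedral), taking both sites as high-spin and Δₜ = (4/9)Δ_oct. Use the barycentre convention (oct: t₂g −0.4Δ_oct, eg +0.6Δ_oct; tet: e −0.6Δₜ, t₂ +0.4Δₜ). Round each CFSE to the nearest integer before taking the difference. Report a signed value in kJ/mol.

Group 7 minus oxidation state +3 gives a d⁴ configuration for Mn³⁺.
Octahedral high-spin t2g^3 e_g^1: CFSE = -0.6 × 182 = -109 kJ/mol.
Tetrahedral: e^2 t2^2, CFSE = 2(−0.6) + 2(+0.4) = -0.4Δₜ = -0.4 × (4/9) × 182 = -32 kJ/mol.
Subtracting, OSPE = -109 − (-32) = -77 kJ/mol.

-77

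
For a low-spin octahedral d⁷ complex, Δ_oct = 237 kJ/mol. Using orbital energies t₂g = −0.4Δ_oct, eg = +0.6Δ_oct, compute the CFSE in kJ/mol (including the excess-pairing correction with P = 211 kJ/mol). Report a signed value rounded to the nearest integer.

-216

Electron filling gives t₂g⁶ eg¹.
Orbital CFSE = 6(-0.4) + 1(0.6) = -1.8Δ_oct = -1.8 × 237 = -427 kJ/mol.
Pairing penalty: 3 pairs vs 2 in the high-spin reference → 1 extra × P = 211 kJ/mol.
Overall CFSE = -427 + 211 = -216 kJ/mol.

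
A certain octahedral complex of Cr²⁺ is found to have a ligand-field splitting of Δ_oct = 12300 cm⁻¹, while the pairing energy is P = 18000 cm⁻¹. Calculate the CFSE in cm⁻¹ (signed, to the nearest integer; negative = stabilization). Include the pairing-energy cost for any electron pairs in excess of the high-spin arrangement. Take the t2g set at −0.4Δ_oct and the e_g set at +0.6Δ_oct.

-7380

Cr sits in group 6; removing 2 electrons leaves Cr²⁺ with 6 − 2 = 4 d electrons.
Here Δ_oct < P (12300 < 18000), so the high-spin state is favoured.
Configuration: t2g^3 e_g^1.
Orbital CFSE = -0.6Δ_oct = -0.6 × 12300 = -7380 cm⁻¹.
High-spin has no excess pairs, so no pairing correction applies.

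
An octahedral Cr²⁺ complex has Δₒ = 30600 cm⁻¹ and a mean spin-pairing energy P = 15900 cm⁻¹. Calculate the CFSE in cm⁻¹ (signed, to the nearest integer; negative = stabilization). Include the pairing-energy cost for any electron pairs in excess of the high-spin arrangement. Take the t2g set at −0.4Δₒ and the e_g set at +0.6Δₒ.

-33060

Cr sits in group 6; removing 2 electrons leaves Cr²⁺ with 6 − 2 = 4 d electrons.
Δₒ > P, so pairing is preferred: the ground state is low-spin.
Configuration: t2g^4 e_g^0.
Orbital CFSE = -1.6Δₒ = -1.6 × 30600 = -48960 cm⁻¹.
Excess pairs vs high-spin: 1 − 0 = 1; pairing cost = +15900 cm⁻¹.
Net CFSE = -48960 + 15900 = -33060 cm⁻¹.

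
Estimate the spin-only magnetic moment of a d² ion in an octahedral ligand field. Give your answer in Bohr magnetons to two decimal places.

2.83 Bohr magnetons

Configuration: t₂g² eg⁰ → 2 unpaired electrons.
μ(spin-only) = √[2(2+2)] = √8 ≈ 2.83 Bohr magnetons.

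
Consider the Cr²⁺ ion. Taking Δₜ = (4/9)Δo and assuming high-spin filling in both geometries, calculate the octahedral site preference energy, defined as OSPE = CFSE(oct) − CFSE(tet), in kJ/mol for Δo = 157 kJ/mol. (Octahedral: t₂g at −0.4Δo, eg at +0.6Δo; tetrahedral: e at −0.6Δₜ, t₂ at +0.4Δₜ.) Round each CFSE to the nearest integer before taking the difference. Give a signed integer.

-66

Cr²⁺: group 6, so d-count = 6 − 2 = 4.
Octahedral (high-spin): t₂g³ eg¹, CFSE = 3(−0.4) + 1(+0.6) = -0.6Δo = -0.6 × 157 = -94 kJ/mol.
Tetrahedral e² t₂² gives -0.4Δₜ = -0.4 × (4/9) × 157 = -28 kJ/mol.
OSPE = -94 − (-28) = -66 kJ/mol.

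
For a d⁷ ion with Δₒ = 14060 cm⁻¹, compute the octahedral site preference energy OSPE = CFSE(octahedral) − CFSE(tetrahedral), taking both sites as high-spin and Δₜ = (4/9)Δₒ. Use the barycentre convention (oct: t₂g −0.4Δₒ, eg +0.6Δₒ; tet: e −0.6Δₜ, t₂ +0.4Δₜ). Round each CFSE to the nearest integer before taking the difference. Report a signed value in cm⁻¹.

Octahedral (high-spin): t2g^5 e_g^2, CFSE = 5(−0.4) + 2(+0.6) = -0.8Δₒ = -0.8 × 14060 = -11248 cm⁻¹.
Tetrahedral e^4 t2^3 gives -1.2Δₜ = -1.2 × (4/9) × 14060 = -7499 cm⁻¹.
OSPE = -11248 − (-7499) = -3749 cm⁻¹.

-3749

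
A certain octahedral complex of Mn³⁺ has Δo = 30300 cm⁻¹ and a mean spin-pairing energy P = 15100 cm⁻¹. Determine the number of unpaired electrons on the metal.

Mn sits in group 7; removing 3 electrons leaves Mn³⁺ with 7 − 3 = 4 d electrons.
Here Δo > P (30300 > 15100), so the low-spin state is favoured.
Filling d⁴ accordingly: t₂g⁴ eg⁰.
Unpaired electrons: 2.

2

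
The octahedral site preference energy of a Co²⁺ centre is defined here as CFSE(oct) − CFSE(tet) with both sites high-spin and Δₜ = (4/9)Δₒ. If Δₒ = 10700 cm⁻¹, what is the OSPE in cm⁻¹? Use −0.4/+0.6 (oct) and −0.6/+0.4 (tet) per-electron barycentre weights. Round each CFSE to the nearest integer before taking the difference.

Group 9 minus oxidation state +2 gives a d⁷ configuration for Co²⁺.
Octahedral (high-spin): t2g^5 e_g^2, CFSE = 5(−0.4) + 2(+0.6) = -0.8Δₒ = -0.8 × 10700 = -8560 cm⁻¹.
Tetrahedral e^4 t2^3 gives -1.2Δₜ = -1.2 × (4/9) × 10700 = -5707 cm⁻¹.
Subtracting, OSPE = -8560 − (-5707) = -2853 cm⁻¹.

-2853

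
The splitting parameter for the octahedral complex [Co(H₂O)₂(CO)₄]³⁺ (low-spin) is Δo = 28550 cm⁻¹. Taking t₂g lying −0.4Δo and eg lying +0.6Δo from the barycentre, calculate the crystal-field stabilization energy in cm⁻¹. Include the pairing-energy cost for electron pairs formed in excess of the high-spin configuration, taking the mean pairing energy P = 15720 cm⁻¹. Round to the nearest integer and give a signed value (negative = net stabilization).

Ligand charges: 2×(+0) from H₂O and 4×(+0) from CO sum to +0; with overall charge +3, Co is +3.
Co³⁺: group 9, so d-count = 9 − 3 = 6.
Electron filling gives t₂g⁶ eg⁰.
CFSE(orbital) = 6×(-0.4Δo) + 0×(0.6Δo) = -2.4Δo; with Δo = 28550 cm⁻¹ that is -68520 cm⁻¹.
Relative to high-spin t₂g⁴ eg² (1 paired), the low-spin configuration has 2 additional pairs, contributing +2 × 15720 = +31440 cm⁻¹.
Net CFSE = -68520 + 31440 = -37080 cm⁻¹.

-37080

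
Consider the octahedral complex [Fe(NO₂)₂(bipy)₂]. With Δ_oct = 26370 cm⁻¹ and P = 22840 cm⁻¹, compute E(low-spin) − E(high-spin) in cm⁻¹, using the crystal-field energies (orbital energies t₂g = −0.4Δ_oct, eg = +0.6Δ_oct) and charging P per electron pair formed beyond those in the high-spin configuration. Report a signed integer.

Ligand charges: 2×(-1) from NO₂⁻ and 2×(+0) from bipy sum to -2; with overall charge +0, Fe is +2.
Fe is in group 8, so Fe²⁺ is d⁶ (8 − 2 = 6).
In the high-spin limit (t₂g⁴ eg²) the orbital term is -0.4Δ_oct = -10548 cm⁻¹, with no excess pairing.
Low-spin: t₂g⁶ eg⁰, orbital CFSE = -2.4Δ_oct = -63288 cm⁻¹; plus 2 excess pairs × P = +45680 cm⁻¹; total -17608 cm⁻¹.
E(LS) − E(HS) = -17608 − (-10548) = -7060 cm⁻¹.

-7060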